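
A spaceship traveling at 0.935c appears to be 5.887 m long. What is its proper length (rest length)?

Contracted length L = 5.887 m
γ = 1/√(1 - 0.935²) = 2.820
L₀ = γL = 2.820 × 5.887 = 16.60 m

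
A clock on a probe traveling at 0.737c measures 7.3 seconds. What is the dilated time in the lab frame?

Proper time Δt₀ = 7.3 seconds
γ = 1/√(1 - 0.737²) = 1.480
Δt = γΔt₀ = 1.480 × 7.3 = 10.80 seconds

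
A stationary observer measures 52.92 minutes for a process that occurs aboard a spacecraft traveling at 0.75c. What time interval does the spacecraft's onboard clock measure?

Dilated time Δt = 52.92 minutes
γ = 1/√(1 - 0.75²) = 1.512
Δt₀ = Δt/γ = 52.92/1.512 = 35.00 minutes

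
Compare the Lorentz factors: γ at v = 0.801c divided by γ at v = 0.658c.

γ₁ = 1/√(1 - 0.801²) = 1.670
γ₂ = 1/√(1 - 0.658²) = 1.328
γ₁/γ₂ = 1.670/1.328 = 1.258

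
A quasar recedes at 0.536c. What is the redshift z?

β = 0.536
(1+β)/(1-β) = 1.536/0.464 = 3.3103
√(3.3103) = 1.8194
z = 1.8194 - 1 = 0.8194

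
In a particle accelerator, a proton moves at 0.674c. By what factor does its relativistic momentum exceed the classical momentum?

p_rel = γmv, p_class = mv
Ratio = γ = 1/√(1 - 0.674²)
= 1/√(0.545724) = 1.354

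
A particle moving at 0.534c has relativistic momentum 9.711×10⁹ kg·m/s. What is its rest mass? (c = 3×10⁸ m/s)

γ = 1/√(1 - 0.534²) = 1.1828
v = 0.534 × 3×10⁸ = 1.602×10⁸ m/s
m = p/(γv) = 9.711×10⁹/(1.1828 × 1.602×10⁸) = 51.25 kg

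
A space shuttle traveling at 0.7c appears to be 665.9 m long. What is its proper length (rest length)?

Contracted length L = 665.9 m
γ = 1/√(1 - 0.7²) = 1.40028
L₀ = γL = 1.40028 × 665.9 = 932.4 m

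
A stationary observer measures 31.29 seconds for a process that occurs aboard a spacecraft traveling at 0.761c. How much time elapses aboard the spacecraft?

Dilated time Δt = 31.29 seconds
γ = 1/√(1 - 0.761²) = 1.541
Δt₀ = Δt/γ = 31.29/1.541 = 20.30 seconds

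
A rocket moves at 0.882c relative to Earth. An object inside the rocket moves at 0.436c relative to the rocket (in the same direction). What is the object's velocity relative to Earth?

u = (u' + v)/(1 + u'v/c²)
Numerator: 0.436 + 0.882 = 1.318
Denominator: 1 + 0.384552 = 1.384552
u = 1.318/1.384552 = 0.9519c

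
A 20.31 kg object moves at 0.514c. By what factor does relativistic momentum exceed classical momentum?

p_rel = γmv, p_class = mv
Ratio = γ = 1/√(1 - 0.514²) = 1.166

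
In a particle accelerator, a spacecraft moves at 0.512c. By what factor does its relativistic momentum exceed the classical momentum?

p_rel = γmv, p_class = mv
Ratio = γ = 1/√(1 - 0.512²)
= 1/√(0.737856) = 1.164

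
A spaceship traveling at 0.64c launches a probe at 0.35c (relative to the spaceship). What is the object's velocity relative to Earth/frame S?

u = (u' + v)/(1 + u'v/c²)
Numerator: 0.35 + 0.64 = 0.99
Denominator: 1 + 0.224 = 1.224
u = 0.99/1.224 = 0.8088c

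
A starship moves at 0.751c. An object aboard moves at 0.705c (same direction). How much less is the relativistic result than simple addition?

Classical: u' + v = 0.705 + 0.751 = 1.456c
Relativistic: u = (0.705 + 0.751)/(1 + 0.529455) = 1.456/1.529455 = 0.9520c
Difference: 1.456 - 0.9520 = 0.5040c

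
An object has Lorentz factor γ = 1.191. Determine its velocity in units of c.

From γ = 1/√(1 - v²/c²):
1/γ² = 1/1.191² = 0.70498
v²/c² = 1 - 0.70498 = 0.29502
v/c = √(0.29502) = 0.5432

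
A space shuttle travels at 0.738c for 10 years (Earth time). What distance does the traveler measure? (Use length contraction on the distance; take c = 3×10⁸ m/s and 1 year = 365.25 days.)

Earth distance: d = v × t = 0.738c × 10 yr = 6.987×10¹⁶ m
γ = 1.482
d' = d/γ = 6.987×10¹⁶/1.482 = 4.715×10¹⁶ m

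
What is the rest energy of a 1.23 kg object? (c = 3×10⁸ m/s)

c² = (3×10⁸)² = 9.000×10¹⁶ m²/s²
E₀ = mc² = 1.23 × 9.000×10¹⁶ = 1.107×10¹⁷ J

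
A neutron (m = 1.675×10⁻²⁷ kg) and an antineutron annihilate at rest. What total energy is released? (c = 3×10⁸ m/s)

Both particles have the same rest mass, so total mass = 2m
E = 2m·c² = 2 × 1.675×10⁻²⁷ × (3×10⁸)²
= 2 × 1.675×10⁻²⁷ × 9×10¹⁶
= 3.015×10⁻¹⁰ J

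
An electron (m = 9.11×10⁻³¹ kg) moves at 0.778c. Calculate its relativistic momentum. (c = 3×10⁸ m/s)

γ = 1/√(1 - 0.778²) = 1.5917
v = 0.778 × 3×10⁸ = 2.334×10⁸ m/s
p = γmv = 1.5917 × 9.11×10⁻³¹ × 2.334×10⁸ = 3.384×10⁻²² kg·m/s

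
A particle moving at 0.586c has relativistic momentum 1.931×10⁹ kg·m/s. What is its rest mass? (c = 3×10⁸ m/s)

γ = 1/√(1 - 0.586²) = 1.234
v = 0.586 × 3×10⁸ = 1.758×10⁸ m/s
m = p/(γv) = 1.931×10⁹/(1.234 × 1.758×10⁸) = 8.901 kg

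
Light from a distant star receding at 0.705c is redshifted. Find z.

β = 0.705
(1+β)/(1-β) = 1.705/0.295 = 5.780
√(5.780) = 2.404
z = 2.404 - 1 = 1.404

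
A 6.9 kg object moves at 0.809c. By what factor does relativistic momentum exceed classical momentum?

p_rel = γmv, p_class = mv
Ratio = γ = 1/√(1 - 0.809²) = 1.701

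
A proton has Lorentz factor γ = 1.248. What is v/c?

From γ = 1/√(1 - v²/c²):
1/γ² = 1/1.248² = 0.64205
v²/c² = 1 - 0.64205 = 0.35795
v/c = √(0.35795) = 0.5983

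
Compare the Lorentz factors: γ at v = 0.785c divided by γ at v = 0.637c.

γ₁ = 1/√(1 - 0.785²) = 1.614
γ₂ = 1/√(1 - 0.637²) = 1.297
γ₁/γ₂ = 1.614/1.297 = 1.244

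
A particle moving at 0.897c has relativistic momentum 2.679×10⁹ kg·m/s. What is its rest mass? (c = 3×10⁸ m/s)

γ = 1/√(1 - 0.897²) = 2.262
v = 0.897 × 3×10⁸ = 2.691×10⁸ m/s
m = p/(γv) = 2.679×10⁹/(2.262 × 2.691×10⁸) = 4.401 kg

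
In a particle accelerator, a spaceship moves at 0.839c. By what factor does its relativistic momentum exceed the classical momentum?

p_rel = γmv, p_class = mv
Ratio = γ = 1/√(1 - 0.839²)
= 1/√(0.296079) = 1.838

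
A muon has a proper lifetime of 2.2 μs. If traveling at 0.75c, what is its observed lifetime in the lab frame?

Proper lifetime τ₀ = 2.2 μs
γ = 1/√(1 - 0.75²) = 1.512
τ = γτ₀ = 1.512 × 2.2 μs = 3.326 μs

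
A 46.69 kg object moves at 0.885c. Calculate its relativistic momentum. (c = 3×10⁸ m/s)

γ = 1/√(1 - 0.885²) = 2.1478
v = 0.885 × 3×10⁸ = 2.655×10⁸ m/s
p = γmv = 2.1478 × 46.69 × 2.655×10⁸ = 2.662×10¹⁰ kg·m/s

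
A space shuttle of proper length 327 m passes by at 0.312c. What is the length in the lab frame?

Proper length L₀ = 327 m
γ = 1/√(1 - 0.312²) = 1.0525
L = L₀/γ = 327/1.0525 = 310.7 m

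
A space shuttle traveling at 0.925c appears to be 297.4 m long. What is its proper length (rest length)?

Contracted length L = 297.4 m
γ = 1/√(1 - 0.925²) = 2.6318
L₀ = γL = 2.6318 × 297.4 = 782.7 m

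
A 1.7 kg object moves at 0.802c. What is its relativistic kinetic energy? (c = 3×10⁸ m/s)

γ = 1/√(1 - 0.802²) = 1.6741
γ - 1 = 0.6741
KE = (γ-1)mc² = 0.6741 × 1.7 × (3×10⁸)² = 1.031×10¹⁷ J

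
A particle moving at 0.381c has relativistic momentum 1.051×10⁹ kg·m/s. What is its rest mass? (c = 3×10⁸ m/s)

γ = 1/√(1 - 0.381²) = 1.08158
v = 0.381 × 3×10⁸ = 1.143×10⁸ m/s
m = p/(γv) = 1.051×10⁹/(1.08158 × 1.143×10⁸) = 8.502 kg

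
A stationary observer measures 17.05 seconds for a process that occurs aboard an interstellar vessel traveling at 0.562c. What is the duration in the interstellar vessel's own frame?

Dilated time Δt = 17.05 seconds
γ = 1/√(1 - 0.562²) = 1.209
Δt₀ = Δt/γ = 17.05/1.209 = 14.10 seconds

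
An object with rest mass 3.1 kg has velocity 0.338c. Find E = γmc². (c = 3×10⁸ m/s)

γ = 1/√(1 - 0.338²) = 1.0625
mc² = 3.1 × (3×10⁸)² = 2.790×10¹⁷ J
E = γmc² = 1.0625 × 2.790×10¹⁷ = 2.964×10¹⁷ J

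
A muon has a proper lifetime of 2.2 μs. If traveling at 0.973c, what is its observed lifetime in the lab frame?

Proper lifetime τ₀ = 2.2 μs
γ = 1/√(1 - 0.973²) = 4.3327
τ = γτ₀ = 4.3327 × 2.2 μs = 9.532 μs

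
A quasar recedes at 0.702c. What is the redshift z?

β = 0.702
(1+β)/(1-β) = 1.702/0.298 = 5.711
√(5.711) = 2.390
z = 2.390 - 1 = 1.390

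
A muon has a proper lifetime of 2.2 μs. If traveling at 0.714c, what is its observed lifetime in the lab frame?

Proper lifetime τ₀ = 2.2 μs
γ = 1/√(1 - 0.714²) = 1.428
τ = γτ₀ = 1.428 × 2.2 μs = 3.142 μs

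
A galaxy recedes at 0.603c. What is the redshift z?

β = 0.603
(1+β)/(1-β) = 1.603/0.397 = 4.038
√(4.038) = 2.009
z = 2.009 - 1 = 1.009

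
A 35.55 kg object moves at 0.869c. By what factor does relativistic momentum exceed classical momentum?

p_rel = γmv, p_class = mv
Ratio = γ = 1/√(1 - 0.869²) = 2.021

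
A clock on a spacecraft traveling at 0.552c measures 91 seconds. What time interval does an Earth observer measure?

Proper time Δt₀ = 91 seconds
γ = 1/√(1 - 0.552²) = 1.199
Δt = γΔt₀ = 1.199 × 91 = 109.1 seconds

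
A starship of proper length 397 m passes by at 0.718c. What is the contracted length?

Proper length L₀ = 397 m
γ = 1/√(1 - 0.718²) = 1.437
L = L₀/γ = 397/1.437 = 276.3 m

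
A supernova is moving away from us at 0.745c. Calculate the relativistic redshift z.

β = 0.745
(1+β)/(1-β) = 1.745/0.255 = 6.843
√(6.843) = 2.616
z = 2.616 - 1 = 1.616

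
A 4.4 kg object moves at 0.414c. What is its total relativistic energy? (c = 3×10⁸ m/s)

γ = 1/√(1 - 0.414²) = 1.0986
mc² = 4.4 × (3×10⁸)² = 3.960×10¹⁷ J
E = γmc² = 1.0986 × 3.960×10¹⁷ = 4.350×10¹⁷ J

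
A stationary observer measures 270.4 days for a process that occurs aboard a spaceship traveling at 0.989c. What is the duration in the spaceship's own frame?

Dilated time Δt = 270.4 days
γ = 1/√(1 - 0.989²) = 6.7606
Δt₀ = Δt/γ = 270.4/6.7606 = 40.00 days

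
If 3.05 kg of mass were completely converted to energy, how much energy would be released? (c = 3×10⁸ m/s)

Using E = mc²:
c² = (3×10⁸)² = 9×10¹⁶ m²/s²
E = 3.05 × 9×10¹⁶ = 2.745×10¹⁷ J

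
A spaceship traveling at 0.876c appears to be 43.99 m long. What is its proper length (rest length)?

Contracted length L = 43.99 m
γ = 1/√(1 - 0.876²) = 2.0734
L₀ = γL = 2.0734 × 43.99 = 91.21 m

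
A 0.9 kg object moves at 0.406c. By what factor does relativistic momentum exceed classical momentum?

p_rel = γmv, p_class = mv
Ratio = γ = 1/√(1 - 0.406²) = 1.094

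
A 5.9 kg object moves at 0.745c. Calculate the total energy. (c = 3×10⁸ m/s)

γ = 1/√(1 - 0.745²) = 1.499
mc² = 5.9 × (3×10⁸)² = 5.310×10¹⁷ J
E = γmc² = 1.499 × 5.310×10¹⁷ = 7.960×10¹⁷ J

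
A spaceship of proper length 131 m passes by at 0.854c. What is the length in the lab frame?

Proper length L₀ = 131 m
γ = 1/√(1 - 0.854²) = 1.922
L = L₀/γ = 131/1.922 = 68.16 m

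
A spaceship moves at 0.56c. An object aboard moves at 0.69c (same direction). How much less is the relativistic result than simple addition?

Classical: u' + v = 0.69 + 0.56 = 1.25c
Relativistic: u = (0.69 + 0.56)/(1 + 0.3864) = 1.25/1.3864 = 0.9016c
Difference: 1.25 - 0.9016 = 0.3484c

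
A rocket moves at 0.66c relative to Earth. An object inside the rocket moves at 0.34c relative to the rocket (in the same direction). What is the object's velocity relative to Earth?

u = (u' + v)/(1 + u'v/c²)
Numerator: 0.34 + 0.66 = 1
Denominator: 1 + 0.2244 = 1.2244
u = 1/1.2244 = 0.8167c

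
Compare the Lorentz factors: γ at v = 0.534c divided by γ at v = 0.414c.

γ₁ = 1/√(1 - 0.534²) = 1.1828
γ₂ = 1/√(1 - 0.414²) = 1.0986
γ₁/γ₂ = 1.1828/1.0986 = 1.077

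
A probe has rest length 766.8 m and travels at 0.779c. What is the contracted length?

Proper length L₀ = 766.8 m
γ = 1/√(1 - 0.779²) = 1.595
L = L₀/γ = 766.8/1.595 = 480.8 m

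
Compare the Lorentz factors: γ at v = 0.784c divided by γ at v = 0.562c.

γ₁ = 1/√(1 - 0.784²) = 1.6109
γ₂ = 1/√(1 - 0.562²) = 1.2090
γ₁/γ₂ = 1.6109/1.2090 = 1.332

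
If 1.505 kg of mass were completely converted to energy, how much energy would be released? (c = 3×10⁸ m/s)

Using E = mc²:
c² = (3×10⁸)² = 9×10¹⁶ m²/s²
E = 1.505 × 9×10¹⁶ = 1.355×10¹⁷ J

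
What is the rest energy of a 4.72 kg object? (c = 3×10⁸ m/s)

c² = (3×10⁸)² = 9.000×10¹⁶ m²/s²
E₀ = mc² = 4.72 × 9.000×10¹⁶ = 4.248×10¹⁷ J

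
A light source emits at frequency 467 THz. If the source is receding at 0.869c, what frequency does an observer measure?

β = v/c = 0.869
(1-β)/(1+β) = 0.131/1.869 = 0.07009
Doppler factor = √(0.07009) = 0.2647
f_obs = 467 × 0.2647 = 123.6 THz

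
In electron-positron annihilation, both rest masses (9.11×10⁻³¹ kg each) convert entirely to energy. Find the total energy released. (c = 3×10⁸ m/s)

Both particles have the same rest mass, so total mass = 2m
E = 2m·c² = 2 × 9.11×10⁻³¹ × (3×10⁸)²
= 2 × 9.11×10⁻³¹ × 9×10¹⁶
= 1.640×10⁻¹³ J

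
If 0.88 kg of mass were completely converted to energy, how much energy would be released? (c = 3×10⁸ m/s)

Using E = mc²:
c² = (3×10⁸)² = 9×10¹⁶ m²/s²
E = 0.88 × 9×10¹⁶ = 7.920×10¹⁶ J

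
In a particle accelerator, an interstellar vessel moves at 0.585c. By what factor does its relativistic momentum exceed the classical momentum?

p_rel = γmv, p_class = mv
Ratio = γ = 1/√(1 - 0.585²)
= 1/√(0.657775) = 1.233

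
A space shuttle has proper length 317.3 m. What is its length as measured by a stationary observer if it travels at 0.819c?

Proper length L₀ = 317.3 m
γ = 1/√(1 - 0.819²) = 1.7428
L = L₀/γ = 317.3/1.7428 = 182.1 m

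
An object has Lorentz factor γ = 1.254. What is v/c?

From γ = 1/√(1 - v²/c²):
1/γ² = 1/1.254² = 0.6359
v²/c² = 1 - 0.6359 = 0.3641
v/c = √(0.3641) = 0.6034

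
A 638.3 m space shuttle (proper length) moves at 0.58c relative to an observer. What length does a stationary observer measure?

Proper length L₀ = 638.3 m
γ = 1/√(1 - 0.58²) = 1.2276
L = L₀/γ = 638.3/1.2276 = 520.0 m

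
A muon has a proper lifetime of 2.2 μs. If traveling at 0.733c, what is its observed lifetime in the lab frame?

Proper lifetime τ₀ = 2.2 μs
γ = 1/√(1 - 0.733²) = 1.470
τ = γτ₀ = 1.470 × 2.2 μs = 3.234 μs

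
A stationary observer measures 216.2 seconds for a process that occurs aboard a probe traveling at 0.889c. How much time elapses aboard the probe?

Dilated time Δt = 216.2 seconds
γ = 1/√(1 - 0.889²) = 2.1838
Δt₀ = Δt/γ = 216.2/2.1838 = 99.00 seconds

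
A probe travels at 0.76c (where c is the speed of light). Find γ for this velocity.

v/c = 0.76, so (v/c)² = 0.5776
1 - (v/c)² = 0.4224
γ = 1/√(0.4224) = 1.539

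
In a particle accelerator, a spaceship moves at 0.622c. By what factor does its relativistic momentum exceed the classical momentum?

p_rel = γmv, p_class = mv
Ratio = γ = 1/√(1 - 0.622²)
= 1/√(0.613116) = 1.277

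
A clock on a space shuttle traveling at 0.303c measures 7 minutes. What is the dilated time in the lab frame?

Proper time Δt₀ = 7 minutes
γ = 1/√(1 - 0.303²) = 1.0493
Δt = γΔt₀ = 1.0493 × 7 = 7.345 minutes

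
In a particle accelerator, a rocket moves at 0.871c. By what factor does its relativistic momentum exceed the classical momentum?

p_rel = γmv, p_class = mv
Ratio = γ = 1/√(1 - 0.871²)
= 1/√(0.241359) = 2.035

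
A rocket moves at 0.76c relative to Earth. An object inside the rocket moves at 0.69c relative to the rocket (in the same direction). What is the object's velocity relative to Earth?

u = (u' + v)/(1 + u'v/c²)
Numerator: 0.69 + 0.76 = 1.45
Denominator: 1 + 0.5244 = 1.5244
u = 1.45/1.5244 = 0.9512c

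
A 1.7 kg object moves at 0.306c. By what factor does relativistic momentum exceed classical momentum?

p_rel = γmv, p_class = mv
Ratio = γ = 1/√(1 - 0.306²) = 1.050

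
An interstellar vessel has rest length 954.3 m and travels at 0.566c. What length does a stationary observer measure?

Proper length L₀ = 954.3 m
γ = 1/√(1 - 0.566²) = 1.213
L = L₀/γ = 954.3/1.213 = 786.7 m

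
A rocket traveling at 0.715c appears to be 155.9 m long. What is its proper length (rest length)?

Contracted length L = 155.9 m
γ = 1/√(1 - 0.715²) = 1.4304
L₀ = γL = 1.4304 × 155.9 = 223.0 m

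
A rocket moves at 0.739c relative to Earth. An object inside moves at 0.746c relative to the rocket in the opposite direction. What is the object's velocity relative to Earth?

Object's velocity in rocket frame is u' = -0.746c
u = (u' + v)/(1 + u'v/c²) = (v - 0.746)/(1 - 0.746·v/c²)
Numerator: 0.739 - 0.746 = -0.007
Denominator: 1 - 0.551294 = 0.448706
u = -0.007/0.448706 = -0.01560c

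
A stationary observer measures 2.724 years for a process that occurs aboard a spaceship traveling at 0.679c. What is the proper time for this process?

Dilated time Δt = 2.724 years
γ = 1/√(1 - 0.679²) = 1.362
Δt₀ = Δt/γ = 2.724/1.362 = 2.000 years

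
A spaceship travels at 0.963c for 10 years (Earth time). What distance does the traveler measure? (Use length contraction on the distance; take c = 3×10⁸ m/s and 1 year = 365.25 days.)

Earth distance: d = v × t = 0.963c × 10 yr = 9.117×10¹⁶ m
γ = 3.711
d' = d/γ = 9.117×10¹⁶/3.711 = 2.457×10¹⁶ m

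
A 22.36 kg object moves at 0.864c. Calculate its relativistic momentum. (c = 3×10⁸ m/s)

γ = 1/√(1 - 0.864²) = 1.986
v = 0.864 × 3×10⁸ = 2.592×10⁸ m/s
p = γmv = 1.986 × 22.36 × 2.592×10⁸ = 1.151×10¹⁰ kg·m/s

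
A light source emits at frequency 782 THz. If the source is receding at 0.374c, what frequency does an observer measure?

β = v/c = 0.374
(1-β)/(1+β) = 0.626/1.374 = 0.4556
Doppler factor = √(0.4556) = 0.67498
f_obs = 782 × 0.67498 = 527.8 THz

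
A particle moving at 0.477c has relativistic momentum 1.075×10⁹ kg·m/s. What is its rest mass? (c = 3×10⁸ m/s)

γ = 1/√(1 - 0.477²) = 1.13778
v = 0.477 × 3×10⁸ = 1.431×10⁸ m/s
m = p/(γv) = 1.075×10⁹/(1.13778 × 1.431×10⁸) = 6.603 kg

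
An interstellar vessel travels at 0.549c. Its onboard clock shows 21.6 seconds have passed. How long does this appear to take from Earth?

Proper time Δt₀ = 21.6 seconds
γ = 1/√(1 - 0.549²) = 1.1964
Δt = γΔt₀ = 1.1964 × 21.6 = 25.84 seconds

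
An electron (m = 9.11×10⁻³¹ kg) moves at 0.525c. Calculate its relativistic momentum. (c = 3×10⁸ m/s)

γ = 1/√(1 - 0.525²) = 1.175
v = 0.525 × 3×10⁸ = 1.575×10⁸ m/s
p = γmv = 1.175 × 9.11×10⁻³¹ × 1.575×10⁸ = 1.686×10⁻²² kg·m/s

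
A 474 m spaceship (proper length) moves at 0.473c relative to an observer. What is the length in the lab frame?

Proper length L₀ = 474 m
γ = 1/√(1 - 0.473²) = 1.135
L = L₀/γ = 474/1.135 = 417.6 m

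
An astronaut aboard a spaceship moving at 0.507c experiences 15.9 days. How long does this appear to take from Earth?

Proper time Δt₀ = 15.9 days
γ = 1/√(1 - 0.507²) = 1.1602
Δt = γΔt₀ = 1.1602 × 15.9 = 18.45 days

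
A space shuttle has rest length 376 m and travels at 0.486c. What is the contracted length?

Proper length L₀ = 376 m
γ = 1/√(1 - 0.486²) = 1.1442
L = L₀/γ = 376/1.1442 = 328.6 m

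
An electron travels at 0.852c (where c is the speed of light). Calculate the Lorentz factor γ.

v/c = 0.852, so (v/c)² = 0.725904
1 - (v/c)² = 0.274096
γ = 1/√(0.274096) = 1.910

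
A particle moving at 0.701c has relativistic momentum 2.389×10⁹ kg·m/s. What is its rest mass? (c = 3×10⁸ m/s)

γ = 1/√(1 - 0.701²) = 1.40221
v = 0.701 × 3×10⁸ = 2.103×10⁸ m/s
m = p/(γv) = 2.389×10⁹/(1.40221 × 2.103×10⁸) = 8.101 kg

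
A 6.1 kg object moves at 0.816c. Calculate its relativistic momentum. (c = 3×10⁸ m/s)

γ = 1/√(1 - 0.816²) = 1.730
v = 0.816 × 3×10⁸ = 2.448×10⁸ m/s
p = γmv = 1.730 × 6.1 × 2.448×10⁸ = 2.583×10⁹ kg·m/s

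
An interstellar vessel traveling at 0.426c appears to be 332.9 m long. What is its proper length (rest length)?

Contracted length L = 332.9 m
γ = 1/√(1 - 0.426²) = 1.1053
L₀ = γL = 1.1053 × 332.9 = 368.0 m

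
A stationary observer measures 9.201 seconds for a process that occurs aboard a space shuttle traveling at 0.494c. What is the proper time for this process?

Dilated time Δt = 9.201 seconds
γ = 1/√(1 - 0.494²) = 1.1501
Δt₀ = Δt/γ = 9.201/1.1501 = 8.000 seconds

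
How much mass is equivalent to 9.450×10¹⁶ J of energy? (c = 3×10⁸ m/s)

From E = mc², we get m = E/c²
c² = (3×10⁸)² = 9×10¹⁶ m²/s²
m = 9.450×10¹⁶ / 9×10¹⁶ = 1.050 kg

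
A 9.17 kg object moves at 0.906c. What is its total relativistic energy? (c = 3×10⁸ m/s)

γ = 1/√(1 - 0.906²) = 2.363
mc² = 9.17 × (3×10⁸)² = 8.253×10¹⁷ J
E = γmc² = 2.363 × 8.253×10¹⁷ = 1.950×10¹⁸ J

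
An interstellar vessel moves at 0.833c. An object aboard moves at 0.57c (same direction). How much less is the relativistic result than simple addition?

Classical: u' + v = 0.57 + 0.833 = 1.403c
Relativistic: u = (0.57 + 0.833)/(1 + 0.47481) = 1.403/1.47481 = 0.9513c
Difference: 1.403 - 0.9513 = 0.4517c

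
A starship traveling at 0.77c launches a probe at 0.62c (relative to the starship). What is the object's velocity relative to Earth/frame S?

u = (u' + v)/(1 + u'v/c²)
Numerator: 0.62 + 0.77 = 1.39
Denominator: 1 + 0.4774 = 1.4774
u = 1.39/1.4774 = 0.9408c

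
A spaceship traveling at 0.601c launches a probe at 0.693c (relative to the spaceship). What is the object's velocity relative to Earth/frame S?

u = (u' + v)/(1 + u'v/c²)
Numerator: 0.693 + 0.601 = 1.294
Denominator: 1 + 0.416493 = 1.416493
u = 1.294/1.416493 = 0.9135c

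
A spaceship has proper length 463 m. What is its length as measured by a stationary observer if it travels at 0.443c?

Proper length L₀ = 463 m
γ = 1/√(1 - 0.443²) = 1.1154
L = L₀/γ = 463/1.1154 = 415.1 m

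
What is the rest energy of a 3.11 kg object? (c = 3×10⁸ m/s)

c² = (3×10⁸)² = 9.000×10¹⁶ m²/s²
E₀ = mc² = 3.11 × 9.000×10¹⁶ = 2.799×10¹⁷ J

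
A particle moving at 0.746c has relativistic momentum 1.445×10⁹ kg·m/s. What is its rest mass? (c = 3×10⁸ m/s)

γ = 1/√(1 - 0.746²) = 1.5016
v = 0.746 × 3×10⁸ = 2.238×10⁸ m/s
m = p/(γv) = 1.445×10⁹/(1.5016 × 2.238×10⁸) = 4.300 kg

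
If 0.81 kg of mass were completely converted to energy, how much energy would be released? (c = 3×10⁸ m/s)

Using E = mc²:
c² = (3×10⁸)² = 9×10¹⁶ m²/s²
E = 0.81 × 9×10¹⁶ = 7.290×10¹⁶ J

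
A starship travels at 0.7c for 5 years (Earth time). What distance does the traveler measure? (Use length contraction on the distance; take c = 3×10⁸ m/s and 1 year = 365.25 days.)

Earth distance: d = v × t = 0.7c × 5 yr = 3.3135×10¹⁶ m
γ = 1.4003
d' = d/γ = 3.3135×10¹⁶/1.4003 = 2.366×10¹⁶ m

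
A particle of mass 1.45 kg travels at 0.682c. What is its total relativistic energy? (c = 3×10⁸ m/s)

γ = 1/√(1 - 0.682²) = 1.367
mc² = 1.45 × (3×10⁸)² = 1.305×10¹⁷ J
E = γmc² = 1.367 × 1.305×10¹⁷ = 1.784×10¹⁷ J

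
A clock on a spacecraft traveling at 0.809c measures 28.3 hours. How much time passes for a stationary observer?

Proper time Δt₀ = 28.3 hours
γ = 1/√(1 - 0.809²) = 1.701
Δt = γΔt₀ = 1.701 × 28.3 = 48.14 hours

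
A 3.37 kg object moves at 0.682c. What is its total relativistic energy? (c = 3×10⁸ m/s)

γ = 1/√(1 - 0.682²) = 1.3673
mc² = 3.37 × (3×10⁸)² = 3.033×10¹⁷ J
E = γmc² = 1.3673 × 3.033×10¹⁷ = 4.147×10¹⁷ J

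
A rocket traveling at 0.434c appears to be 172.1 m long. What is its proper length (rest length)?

Contracted length L = 172.1 m
γ = 1/√(1 - 0.434²) = 1.110
L₀ = γL = 1.110 × 172.1 = 191.0 m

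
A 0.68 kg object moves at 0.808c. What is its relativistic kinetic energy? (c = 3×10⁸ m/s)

γ = 1/√(1 - 0.808²) = 1.6973
γ - 1 = 0.6973
KE = (γ-1)mc² = 0.6973 × 0.68 × (3×10⁸)² = 4.267×10¹⁶ J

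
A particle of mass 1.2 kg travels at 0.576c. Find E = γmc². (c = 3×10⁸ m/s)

γ = 1/√(1 - 0.576²) = 1.223
mc² = 1.2 × (3×10⁸)² = 1.080×10¹⁷ J
E = γmc² = 1.223 × 1.080×10¹⁷ = 1.321×10¹⁷ J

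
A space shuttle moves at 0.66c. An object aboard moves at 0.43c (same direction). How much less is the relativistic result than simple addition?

Classical: u' + v = 0.43 + 0.66 = 1.09c
Relativistic: u = (0.43 + 0.66)/(1 + 0.2838) = 1.09/1.2838 = 0.8490c
Difference: 1.09 - 0.8490 = 0.2410c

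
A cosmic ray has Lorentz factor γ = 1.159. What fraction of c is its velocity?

From γ = 1/√(1 - v²/c²):
1/γ² = 1/1.159² = 0.74445
v²/c² = 1 - 0.74445 = 0.25555
v/c = √(0.25555) = 0.5055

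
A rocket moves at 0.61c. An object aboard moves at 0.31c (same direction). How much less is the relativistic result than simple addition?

Classical: u' + v = 0.31 + 0.61 = 0.92c
Relativistic: u = (0.31 + 0.61)/(1 + 0.1891) = 0.92/1.1891 = 0.7737c
Difference: 0.92 - 0.7737 = 0.1463c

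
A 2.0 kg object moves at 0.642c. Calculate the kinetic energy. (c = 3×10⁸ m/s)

γ = 1/√(1 - 0.642²) = 1.3043
γ - 1 = 0.3043
KE = (γ-1)mc² = 0.3043 × 2.0 × (3×10⁸)² = 5.477×10¹⁶ J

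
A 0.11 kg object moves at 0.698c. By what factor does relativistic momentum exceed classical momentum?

p_rel = γmv, p_class = mv
Ratio = γ = 1/√(1 - 0.698²) = 1.396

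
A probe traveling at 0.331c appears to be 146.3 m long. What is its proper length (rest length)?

Contracted length L = 146.3 m
γ = 1/√(1 - 0.331²) = 1.0597
L₀ = γL = 1.0597 × 146.3 = 155.0 m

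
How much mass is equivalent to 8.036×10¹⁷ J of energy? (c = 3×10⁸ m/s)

From E = mc², we get m = E/c²
c² = (3×10⁸)² = 9×10¹⁶ m²/s²
m = 8.036×10¹⁷ / 9×10¹⁶ = 8.929 kg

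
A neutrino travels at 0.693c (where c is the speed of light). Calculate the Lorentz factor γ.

v/c = 0.693, so (v/c)² = 0.480249
1 - (v/c)² = 0.519751
γ = 1/√(0.519751) = 1.387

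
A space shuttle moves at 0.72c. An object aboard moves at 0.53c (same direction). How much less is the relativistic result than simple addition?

Classical: u' + v = 0.53 + 0.72 = 1.25c
Relativistic: u = (0.53 + 0.72)/(1 + 0.3816) = 1.25/1.3816 = 0.9047c
Difference: 1.25 - 0.9047 = 0.3453c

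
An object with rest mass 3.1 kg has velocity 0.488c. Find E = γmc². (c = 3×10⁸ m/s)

γ = 1/√(1 - 0.488²) = 1.14568
mc² = 3.1 × (3×10⁸)² = 2.790×10¹⁷ J
E = γmc² = 1.14568 × 2.790×10¹⁷ = 3.196×10¹⁷ J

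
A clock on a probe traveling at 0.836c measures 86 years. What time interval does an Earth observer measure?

Proper time Δt₀ = 86 years
γ = 1/√(1 - 0.836²) = 1.822
Δt = γΔt₀ = 1.822 × 86 = 156.7 years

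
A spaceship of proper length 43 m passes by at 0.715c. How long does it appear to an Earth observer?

Proper length L₀ = 43 m
γ = 1/√(1 - 0.715²) = 1.4304
L = L₀/γ = 43/1.4304 = 30.06 m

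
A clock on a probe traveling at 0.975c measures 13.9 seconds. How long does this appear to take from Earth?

Proper time Δt₀ = 13.9 seconds
γ = 1/√(1 - 0.975²) = 4.500
Δt = γΔt₀ = 4.500 × 13.9 = 62.55 seconds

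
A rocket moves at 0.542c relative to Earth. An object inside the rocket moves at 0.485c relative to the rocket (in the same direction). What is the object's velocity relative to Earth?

u = (u' + v)/(1 + u'v/c²)
Numerator: 0.485 + 0.542 = 1.027
Denominator: 1 + 0.26287 = 1.26287
u = 1.027/1.26287 = 0.8132c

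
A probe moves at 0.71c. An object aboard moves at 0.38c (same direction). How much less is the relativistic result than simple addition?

Classical: u' + v = 0.38 + 0.71 = 1.09c
Relativistic: u = (0.38 + 0.71)/(1 + 0.2698) = 1.09/1.2698 = 0.8584c
Difference: 1.09 - 0.8584 = 0.2316c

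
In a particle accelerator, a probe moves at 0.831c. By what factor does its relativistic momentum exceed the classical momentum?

p_rel = γmv, p_class = mv
Ratio = γ = 1/√(1 - 0.831²)
= 1/√(0.309439) = 1.798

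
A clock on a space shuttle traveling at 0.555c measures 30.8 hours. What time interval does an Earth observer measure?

Proper time Δt₀ = 30.8 hours
γ = 1/√(1 - 0.555²) = 1.20214
Δt = γΔt₀ = 1.20214 × 30.8 = 37.03 hours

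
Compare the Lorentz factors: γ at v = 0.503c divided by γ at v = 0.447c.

γ₁ = 1/√(1 - 0.503²) = 1.157
γ₂ = 1/√(1 - 0.447²) = 1.118
γ₁/γ₂ = 1.157/1.118 = 1.035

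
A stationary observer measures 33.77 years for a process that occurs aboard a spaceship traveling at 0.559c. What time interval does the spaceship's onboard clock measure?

Dilated time Δt = 33.77 years
γ = 1/√(1 - 0.559²) = 1.206
Δt₀ = Δt/γ = 33.77/1.206 = 28.00 years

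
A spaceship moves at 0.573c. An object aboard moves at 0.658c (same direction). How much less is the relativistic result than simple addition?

Classical: u' + v = 0.658 + 0.573 = 1.231c
Relativistic: u = (0.658 + 0.573)/(1 + 0.377034) = 1.231/1.377034 = 0.8940c
Difference: 1.231 - 0.8940 = 0.3370c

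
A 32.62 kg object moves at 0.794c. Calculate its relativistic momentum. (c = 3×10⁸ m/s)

γ = 1/√(1 - 0.794²) = 1.645
v = 0.794 × 3×10⁸ = 2.382×10⁸ m/s
p = γmv = 1.645 × 32.62 × 2.382×10⁸ = 1.278×10¹⁰ kg·m/s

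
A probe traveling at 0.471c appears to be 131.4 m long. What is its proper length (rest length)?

Contracted length L = 131.4 m
γ = 1/√(1 - 0.471²) = 1.134
L₀ = γL = 1.134 × 131.4 = 149.0 m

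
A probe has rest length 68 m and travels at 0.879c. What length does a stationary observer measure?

Proper length L₀ = 68 m
γ = 1/√(1 - 0.879²) = 2.0972
L = L₀/γ = 68/2.0972 = 32.42 m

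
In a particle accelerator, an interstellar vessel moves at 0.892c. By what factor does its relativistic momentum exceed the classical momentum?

p_rel = γmv, p_class = mv
Ratio = γ = 1/√(1 - 0.892²)
= 1/√(0.204336) = 2.212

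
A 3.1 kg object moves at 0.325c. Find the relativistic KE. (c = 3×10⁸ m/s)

γ = 1/√(1 - 0.325²) = 1.057402
γ - 1 = 0.057402
KE = (γ-1)mc² = 0.057402 × 3.1 × (3×10⁸)² = 1.602×10¹⁶ J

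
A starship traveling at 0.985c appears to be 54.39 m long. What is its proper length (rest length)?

Contracted length L = 54.39 m
γ = 1/√(1 - 0.985²) = 5.795
L₀ = γL = 5.795 × 54.39 = 315.2 m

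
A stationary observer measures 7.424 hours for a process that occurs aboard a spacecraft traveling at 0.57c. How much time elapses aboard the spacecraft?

Dilated time Δt = 7.424 hours
γ = 1/√(1 - 0.57²) = 1.217
Δt₀ = Δt/γ = 7.424/1.217 = 6.100 hours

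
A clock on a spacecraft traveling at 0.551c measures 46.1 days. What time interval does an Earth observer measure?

Proper time Δt₀ = 46.1 days
γ = 1/√(1 - 0.551²) = 1.1983
Δt = γΔt₀ = 1.1983 × 46.1 = 55.24 days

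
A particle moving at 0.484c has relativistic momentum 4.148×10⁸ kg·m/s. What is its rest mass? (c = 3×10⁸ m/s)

γ = 1/√(1 - 0.484²) = 1.1428
v = 0.484 × 3×10⁸ = 1.452×10⁸ m/s
m = p/(γv) = 4.148×10⁸/(1.1428 × 1.452×10⁸) = 2.500 kg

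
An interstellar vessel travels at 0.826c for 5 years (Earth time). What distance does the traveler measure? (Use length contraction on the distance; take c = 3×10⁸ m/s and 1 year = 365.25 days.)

Earth distance: d = v × t = 0.826c × 5 yr = 3.910×10¹⁶ m
γ = 1.774
d' = d/γ = 3.910×10¹⁶/1.774 = 2.204×10¹⁶ m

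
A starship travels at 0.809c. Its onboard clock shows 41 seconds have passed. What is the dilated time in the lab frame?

Proper time Δt₀ = 41 seconds
γ = 1/√(1 - 0.809²) = 1.7012
Δt = γΔt₀ = 1.7012 × 41 = 69.75 seconds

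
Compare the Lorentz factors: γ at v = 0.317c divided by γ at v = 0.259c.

γ₁ = 1/√(1 - 0.317²) = 1.054
γ₂ = 1/√(1 - 0.259²) = 1.035
γ₁/γ₂ = 1.054/1.035 = 1.018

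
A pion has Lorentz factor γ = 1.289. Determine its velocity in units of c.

From γ = 1/√(1 - v²/c²):
1/γ² = 1/1.289² = 0.6019
v²/c² = 1 - 0.6019 = 0.3981
v/c = √(0.3981) = 0.6310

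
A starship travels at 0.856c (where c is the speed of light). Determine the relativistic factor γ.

v/c = 0.856, so (v/c)² = 0.732736
1 - (v/c)² = 0.267264
γ = 1/√(0.267264) = 1.934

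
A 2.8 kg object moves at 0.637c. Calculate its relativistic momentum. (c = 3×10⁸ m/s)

γ = 1/√(1 - 0.637²) = 1.2972
v = 0.637 × 3×10⁸ = 1.911×10⁸ m/s
p = γmv = 1.2972 × 2.8 × 1.911×10⁸ = 6.941×10⁸ kg·m/s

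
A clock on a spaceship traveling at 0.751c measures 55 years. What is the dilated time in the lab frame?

Proper time Δt₀ = 55 years
γ = 1/√(1 - 0.751²) = 1.5145
Δt = γΔt₀ = 1.5145 × 55 = 83.30 years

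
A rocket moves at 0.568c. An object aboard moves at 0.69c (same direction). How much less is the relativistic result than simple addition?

Classical: u' + v = 0.69 + 0.568 = 1.258c
Relativistic: u = (0.69 + 0.568)/(1 + 0.39192) = 1.258/1.39192 = 0.9038c
Difference: 1.258 - 0.9038 = 0.3542c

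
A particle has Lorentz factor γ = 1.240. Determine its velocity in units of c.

From γ = 1/√(1 - v²/c²):
1/γ² = 1/1.240² = 0.6504
v²/c² = 1 - 0.6504 = 0.3496
v/c = √(0.3496) = 0.5913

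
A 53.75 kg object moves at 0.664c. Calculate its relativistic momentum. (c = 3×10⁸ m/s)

γ = 1/√(1 - 0.664²) = 1.337
v = 0.664 × 3×10⁸ = 1.992×10⁸ m/s
p = γmv = 1.337 × 53.75 × 1.992×10⁸ = 1.432×10¹⁰ kg·m/s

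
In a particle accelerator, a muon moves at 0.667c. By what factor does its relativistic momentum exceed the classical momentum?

p_rel = γmv, p_class = mv
Ratio = γ = 1/√(1 - 0.667²)
= 1/√(0.555111) = 1.342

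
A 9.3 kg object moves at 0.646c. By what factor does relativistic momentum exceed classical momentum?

p_rel = γmv, p_class = mv
Ratio = γ = 1/√(1 - 0.646²) = 1.310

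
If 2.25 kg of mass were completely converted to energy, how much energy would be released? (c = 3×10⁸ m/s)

Using E = mc²:
c² = (3×10⁸)² = 9×10¹⁶ m²/s²
E = 2.25 × 9×10¹⁶ = 2.025×10¹⁷ J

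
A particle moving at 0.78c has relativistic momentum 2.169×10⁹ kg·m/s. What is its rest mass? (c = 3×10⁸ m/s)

γ = 1/√(1 - 0.78²) = 1.59801
v = 0.78 × 3×10⁸ = 2.340×10⁸ m/s
m = p/(γv) = 2.169×10⁹/(1.59801 × 2.340×10⁸) = 5.800 kg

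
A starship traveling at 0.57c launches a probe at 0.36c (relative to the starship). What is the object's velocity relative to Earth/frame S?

u = (u' + v)/(1 + u'v/c²)
Numerator: 0.36 + 0.57 = 0.93
Denominator: 1 + 0.2052 = 1.2052
u = 0.93/1.2052 = 0.7717c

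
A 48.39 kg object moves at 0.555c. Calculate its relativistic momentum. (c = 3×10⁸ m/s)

γ = 1/√(1 - 0.555²) = 1.20214
v = 0.555 × 3×10⁸ = 1.665×10⁸ m/s
p = γmv = 1.20214 × 48.39 × 1.665×10⁸ = 9.686×10⁹ kg·m/s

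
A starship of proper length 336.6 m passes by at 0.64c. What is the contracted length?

Proper length L₀ = 336.6 m
γ = 1/√(1 - 0.64²) = 1.3014
L = L₀/γ = 336.6/1.3014 = 258.6 m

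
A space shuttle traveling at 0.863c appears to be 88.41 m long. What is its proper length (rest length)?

Contracted length L = 88.41 m
γ = 1/√(1 - 0.863²) = 1.979
L₀ = γL = 1.979 × 88.41 = 175.0 m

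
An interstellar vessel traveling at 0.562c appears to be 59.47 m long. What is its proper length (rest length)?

Contracted length L = 59.47 m
γ = 1/√(1 - 0.562²) = 1.209
L₀ = γL = 1.209 × 59.47 = 71.90 m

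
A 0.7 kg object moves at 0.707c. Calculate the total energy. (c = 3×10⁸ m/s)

γ = 1/√(1 - 0.707²) = 1.414
mc² = 0.7 × (3×10⁸)² = 6.300×10¹⁶ J
E = γmc² = 1.414 × 6.300×10¹⁶ = 8.908×10¹⁶ J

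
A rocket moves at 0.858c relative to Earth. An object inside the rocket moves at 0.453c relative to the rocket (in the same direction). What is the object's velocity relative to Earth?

u = (u' + v)/(1 + u'v/c²)
Numerator: 0.453 + 0.858 = 1.311
Denominator: 1 + 0.388674 = 1.388674
u = 1.311/1.388674 = 0.9441c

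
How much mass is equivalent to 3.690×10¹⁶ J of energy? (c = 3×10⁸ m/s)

From E = mc², we get m = E/c²
c² = (3×10⁸)² = 9×10¹⁶ m²/s²
m = 3.690×10¹⁶ / 9×10¹⁶ = 0.4100 kg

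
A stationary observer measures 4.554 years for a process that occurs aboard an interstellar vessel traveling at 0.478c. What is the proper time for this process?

Dilated time Δt = 4.554 years
γ = 1/√(1 - 0.478²) = 1.1385
Δt₀ = Δt/γ = 4.554/1.1385 = 4.000 years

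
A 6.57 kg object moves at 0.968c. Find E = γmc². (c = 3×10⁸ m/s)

γ = 1/√(1 - 0.968²) = 3.985
mc² = 6.57 × (3×10⁸)² = 5.913×10¹⁷ J
E = γmc² = 3.985 × 5.913×10¹⁷ = 2.356×10¹⁸ J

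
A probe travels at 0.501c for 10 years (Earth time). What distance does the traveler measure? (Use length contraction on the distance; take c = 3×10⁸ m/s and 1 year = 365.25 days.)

Earth distance: d = v × t = 0.501c × 10 yr = 4.7431×10¹⁶ m
γ = 1.1555
d' = d/γ = 4.7431×10¹⁶/1.1555 = 4.105×10¹⁶ m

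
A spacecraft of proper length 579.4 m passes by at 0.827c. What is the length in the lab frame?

Proper length L₀ = 579.4 m
γ = 1/√(1 - 0.827²) = 1.779
L = L₀/γ = 579.4/1.779 = 325.7 m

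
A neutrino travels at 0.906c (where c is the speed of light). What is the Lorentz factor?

v/c = 0.906, so (v/c)² = 0.820836
1 - (v/c)² = 0.179164
γ = 1/√(0.179164) = 2.363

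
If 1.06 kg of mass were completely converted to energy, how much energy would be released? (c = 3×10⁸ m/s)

Using E = mc²:
c² = (3×10⁸)² = 9×10¹⁶ m²/s²
E = 1.06 × 9×10¹⁶ = 9.540×10¹⁶ J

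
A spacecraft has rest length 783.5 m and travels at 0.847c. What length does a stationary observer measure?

Proper length L₀ = 783.5 m
γ = 1/√(1 - 0.847²) = 1.881
L = L₀/γ = 783.5/1.881 = 416.5 m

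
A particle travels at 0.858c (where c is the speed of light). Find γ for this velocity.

v/c = 0.858, so (v/c)² = 0.736164
1 - (v/c)² = 0.263836
γ = 1/√(0.263836) = 1.947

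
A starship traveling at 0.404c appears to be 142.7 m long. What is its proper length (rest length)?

Contracted length L = 142.7 m
γ = 1/√(1 - 0.404²) = 1.093
L₀ = γL = 1.093 × 142.7 = 156.0 m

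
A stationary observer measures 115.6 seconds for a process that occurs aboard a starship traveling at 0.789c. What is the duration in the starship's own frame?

Dilated time Δt = 115.6 seconds
γ = 1/√(1 - 0.789²) = 1.6276
Δt₀ = Δt/γ = 115.6/1.6276 = 71.02 seconds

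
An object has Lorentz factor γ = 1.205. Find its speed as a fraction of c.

From γ = 1/√(1 - v²/c²):
1/γ² = 1/1.205² = 0.6887
v²/c² = 1 - 0.6887 = 0.3113
v/c = √(0.3113) = 0.5579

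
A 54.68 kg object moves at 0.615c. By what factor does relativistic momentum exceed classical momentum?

p_rel = γmv, p_class = mv
Ratio = γ = 1/√(1 - 0.615²) = 1.268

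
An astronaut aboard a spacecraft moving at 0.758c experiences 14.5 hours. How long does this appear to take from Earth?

Proper time Δt₀ = 14.5 hours
γ = 1/√(1 - 0.758²) = 1.533
Δt = γΔt₀ = 1.533 × 14.5 = 22.23 hours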